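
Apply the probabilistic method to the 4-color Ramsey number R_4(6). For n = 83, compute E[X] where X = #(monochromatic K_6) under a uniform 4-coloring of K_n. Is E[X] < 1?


E[X] = C(83, 6) · 4^{1 − 15} = 377447148 · 4^{−14} = 377447148/268435456.
As a reduced fraction: E[X] = 94361787/67108864 ≈ 1.406100.
Is E[X] < 1? NO.
Since E[X] ≥ 1, the first-moment bound is inconclusive at n = 83; it does NOT by itself certify R_4(6) > 83.

E[X] = 94361787/67108864 ≈ 1.406100; E[X] ≥ 1; first-moment method inconclusive here.


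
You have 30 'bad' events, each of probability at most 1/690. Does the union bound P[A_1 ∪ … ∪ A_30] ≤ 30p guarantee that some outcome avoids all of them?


Union bound: P[∪_{i=1}^{30} A_i] ≤ Σ_i P[A_i] ≤ 30·p = 30·(1/690) = 1/23.
Numerically: 1/23 ≈ 0.043.
Is 1/23 < 1? YES.
Since P[∪ A_i] ≤ 1/23 < 1, the complement has P[∩ A_i^c] ≥ 1 − 1/23 = 22/23 > 0, so some outcome avoids every A_i.

30·p = 1/23 ≈ 0.043; existence CERTIFIED by the union bound.


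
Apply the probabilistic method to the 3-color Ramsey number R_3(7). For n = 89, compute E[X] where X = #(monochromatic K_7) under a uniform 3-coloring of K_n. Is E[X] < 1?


E[X] = C(89, 7) · 3^{1 − 21} = 6890268572 · 3^{−20} = 6890268572/3486784401.
As a reduced fraction: E[X] = 6890268572/3486784401 ≈ 1.97611.
Is E[X] < 1? NO.
Since E[X] ≥ 1, the first-moment bound is inconclusive at n = 89; it does NOT by itself certify R_3(7) > 89.

E[X] = 6890268572/3486784401 ≈ 1.97611; E[X] ≥ 1; first-moment method inconclusive here.


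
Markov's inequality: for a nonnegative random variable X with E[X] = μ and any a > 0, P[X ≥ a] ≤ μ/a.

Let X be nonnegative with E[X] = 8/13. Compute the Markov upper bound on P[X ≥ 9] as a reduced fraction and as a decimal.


μ = E[X] = 8/13, a = 9.
Markov: P[X ≥ 9] ≤ μ/a = (8/13)/9 = 8/117.
Numerically: ≈ 0.0684.
(Since a = 9 > μ = 0.6154, the bound 8/117 is < 1 and informative.)

P[X ≥ 9] ≤ 8/117 ≈ 0.0684.


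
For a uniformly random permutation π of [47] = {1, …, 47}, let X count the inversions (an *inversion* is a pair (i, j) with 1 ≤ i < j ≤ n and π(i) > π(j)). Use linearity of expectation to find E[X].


Write X = Σ X_I over the C(47, 2) = 1081 pairs i < j, with X_I the indicator of one inversion.
There are 1081 indicators.
For each fixed pair i < j, the values π(i) and π(j) are two distinct elements of {1, …, 47} in uniformly random order; by symmetry P[π(i) > π(j)] = 1/2.
By linearity: E[X] = 1081 · (1/2) = C(47, 2) · (1/2) = 1081/2 = 1081/2 ≈ 540.500.

E[X] = 1081/2 = 540.500.


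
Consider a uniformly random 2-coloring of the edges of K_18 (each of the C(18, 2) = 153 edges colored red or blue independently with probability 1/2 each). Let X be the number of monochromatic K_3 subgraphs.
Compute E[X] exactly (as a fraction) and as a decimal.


Let X = Σ_S X_S over the C(18, 3) = 816 subsets S of size 3, where X_S = 1 if the K_3 on S is monochromatic.
For a fixed S, the K_3 on S has C(3, 2) = 3 edges. P[all 3 edges red] = (1/2)^3, and likewise for blue, so P[monochromatic] = 2·(1/2)^3 = 2^{1 − 3} = 1/4.
Summing: E[X] = C(18, 3) · 2^{1 − 3} = 816 · 1/4 = 204.
Numerically: E[X] ≈ 204.0000.

E[X] = C(18,3)·2^(1−C(3,2)) = 204 ≈ 204.0000.


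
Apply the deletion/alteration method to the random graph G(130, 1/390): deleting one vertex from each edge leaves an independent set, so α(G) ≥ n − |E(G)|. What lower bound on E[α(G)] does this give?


E[|E(G)|] = C(130, 2)·p = 8385 · (1/390) = 43/2.
E[α(G)] ≥ n − E[|E(G)|] = 130 − 43/2 = 217/2.
Numerically: ≈ 108.500.
(This is only a lower bound; the true E[α(G)] may be larger.)

E[α(G)] ≥ 217/2 ≈ 108.500.


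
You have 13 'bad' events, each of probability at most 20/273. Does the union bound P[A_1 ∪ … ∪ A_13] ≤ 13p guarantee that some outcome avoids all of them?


Union bound: P[∪_{i=1}^{13} A_i] ≤ Σ_i P[A_i] ≤ 13·p = 13·(20/273) = 20/21.
Numerically: 20/21 ≈ 0.952.
Is 20/21 < 1? YES.
Since P[∪ A_i] ≤ 20/21 < 1, the complement has P[∩ A_i^c] ≥ 1 − 20/21 = 1/21 > 0, so some outcome avoids every A_i.

13·p = 20/21 ≈ 0.952; existence CERTIFIED by the union bound.


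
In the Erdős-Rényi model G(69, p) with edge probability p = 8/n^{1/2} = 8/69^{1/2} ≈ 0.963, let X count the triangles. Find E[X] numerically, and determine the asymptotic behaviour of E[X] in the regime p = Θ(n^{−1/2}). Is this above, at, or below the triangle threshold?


Number of potential triangles: C(69, 3) = 52394.
Each occurs with probability p³ ≈ (0.963)³ ≈ 8.93298e-01.
By linearity: E[X] = C(69, 3)·p³ ≈ 52394 · 8.93298e-01 ≈ 46803.451.
Since α = 1/2 < 1, p = c/n^{1/2} ≫ 1/n is above the triangle threshold p ~ 1/n. Asymptotically E[X] ~ (c³/6)·n^{3(1−α)} = (8³/6)·n^{1.5} → ∞; triangles are abundant w.h.p.

E[X] ≈ 46803.451; in regime p = Θ(1/n^{1/2}) E[X] diverges (above the triangle threshold p ~ 1/n).


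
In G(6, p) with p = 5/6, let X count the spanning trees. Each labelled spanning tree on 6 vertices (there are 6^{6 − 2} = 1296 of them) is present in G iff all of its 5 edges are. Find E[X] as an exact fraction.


K_6 has 6^{6 − 2} = 1296 labelled spanning trees.
For each such spanning tree H, let X_H = 1 if all 5 edges of H are present in G. Then P[X_H = 1] = p^{5} = (5/6)^{5} = 3125/7776.
By linearity of expectation: E[X] = Σ_H E[X_H] = 1296 · p^{5} = 1296 · 3125/7776 = 3125/6.
Numerically: E[X] ≈ 521.

E[X] = 1296 · (5/6)^{5} = 3125/6 ≈ 521.


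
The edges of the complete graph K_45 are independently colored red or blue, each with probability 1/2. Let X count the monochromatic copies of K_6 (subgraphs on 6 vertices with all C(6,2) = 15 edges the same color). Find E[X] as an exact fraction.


Let X = Σ_S X_S over the C(45, 6) = 8145060 subsets S of size 6, where X_S = 1 if the K_6 on S is monochromatic.
For a fixed S, the K_6 on S has C(6, 2) = 15 edges. P[all 15 edges red] = (1/2)^15, and likewise for blue, so P[monochromatic] = 2·(1/2)^15 = 2^{1 − 15} = 1/16384.
Summing: E[X] = C(45, 6) · 2^{1 − 15} = 8145060 · 1/16384 = 2036265/4096.
Numerically: E[X] ≈ 497.1350.

E[X] = C(45,6)·2^(1−C(6,2)) = 2036265/4096 ≈ 497.1350.


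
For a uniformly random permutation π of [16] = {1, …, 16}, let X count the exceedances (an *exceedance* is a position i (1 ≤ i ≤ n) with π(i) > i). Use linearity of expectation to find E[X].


Write X = Σ_{i=1}^{16} X_i, where X_i = 1_{π(i) > i}.
For each fixed i, π(i) is uniform over {1, …, 16} (marginal of a uniform permutation), so P[π(i) > i] = (n − i)/n. Summing: Σ_{i=1}^{16} (n − i)/n = (0 + 1 + … + 15)/16 = 16(16 − 1)/(2·16) = (16 − 1)/2.
Hence E[X] = Σ_{i=1}^{16} (16 − i)/16 = 15/2 ≈ 7.50000.

E[X] = 15/2 = 7.50000.


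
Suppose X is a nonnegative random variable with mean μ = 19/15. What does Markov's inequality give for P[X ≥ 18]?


μ = E[X] = 19/15, a = 18.
Markov: P[X ≥ 18] ≤ μ/a = (19/15)/18 = 19/270.
Numerically: ≈ 0.070370.
(Since a = 18 > μ = 1.266667, the bound 19/270 is < 1 and informative.)

P[X ≥ 18] ≤ 19/270 ≈ 0.070370.


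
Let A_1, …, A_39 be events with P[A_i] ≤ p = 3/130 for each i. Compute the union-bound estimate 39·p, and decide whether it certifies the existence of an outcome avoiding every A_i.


Union bound: P[∪_{i=1}^{39} A_i] ≤ Σ_i P[A_i] ≤ 39·p = 39·(3/130) = 9/10.
Numerically: 9/10 ≈ 0.90000.
Is 9/10 < 1? YES.
Since P[∪ A_i] ≤ 9/10 < 1, the complement has P[∩ A_i^c] ≥ 1 − 9/10 = 1/10 > 0, so some outcome avoids every A_i.

39·p = 9/10 ≈ 0.90000; existence CERTIFIED by the union bound.


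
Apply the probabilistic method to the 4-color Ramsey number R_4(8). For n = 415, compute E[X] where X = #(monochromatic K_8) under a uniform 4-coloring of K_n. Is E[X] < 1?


E[X] = C(415, 8) · 4^{1 − 28} = 20388455694719685 · 4^{−27} = 20388455694719685/18014398509481984.
As a reduced fraction: E[X] = 20388455694719685/18014398509481984 ≈ 1.1318.
Is E[X] < 1? NO.
Since E[X] ≥ 1, the first-moment bound is inconclusive at n = 415; it does NOT by itself certify R_4(8) > 415.

E[X] = 20388455694719685/18014398509481984 ≈ 1.1318; E[X] ≥ 1; first-moment method inconclusive here.


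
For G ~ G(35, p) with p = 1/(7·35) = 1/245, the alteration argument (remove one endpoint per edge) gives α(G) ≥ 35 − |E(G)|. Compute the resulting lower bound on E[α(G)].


E[|E(G)|] = C(35, 2)·p = 595 · (1/245) = 17/7.
E[α(G)] ≥ n − E[|E(G)|] = 35 − 17/7 = 228/7.
Numerically: ≈ 32.571429.
(This is only a lower bound; the true E[α(G)] may be larger.)

E[α(G)] ≥ 228/7 ≈ 32.571429.


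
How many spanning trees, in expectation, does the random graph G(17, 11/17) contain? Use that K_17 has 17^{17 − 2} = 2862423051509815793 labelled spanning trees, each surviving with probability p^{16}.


K_17 has 17^{17 − 2} = 2862423051509815793 labelled spanning trees.
For each such spanning tree H, let X_H = 1 if all 16 edges of H are present in G. Then P[X_H = 1] = p^{16} = (11/17)^{16} = 45949729863572161/48661191875666868481.
By linearity of expectation: E[X] = Σ_H E[X_H] = 2862423051509815793 · p^{16} = 2862423051509815793 · 45949729863572161/48661191875666868481 = 45949729863572161/17.
Numerically: E[X] ≈ 2.7029e+15.

E[X] = 2862423051509815793 · (11/17)^{16} = 45949729863572161/17 ≈ 2.7029e+15.


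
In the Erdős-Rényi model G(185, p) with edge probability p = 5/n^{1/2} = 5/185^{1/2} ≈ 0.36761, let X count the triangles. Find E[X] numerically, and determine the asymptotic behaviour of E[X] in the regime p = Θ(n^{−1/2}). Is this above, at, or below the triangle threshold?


Number of potential triangles: C(185, 3) = 1038220.
Each occurs with probability p³ ≈ (0.36761)³ ≈ 4.9676664e-02.
By linearity: E[X] = C(185, 3)·p³ ≈ 1038220 · 4.9676664e-02 ≈ 51575.30574.
Since α = 1/2 < 1, p = c/n^{1/2} ≫ 1/n is above the triangle threshold p ~ 1/n. Asymptotically E[X] ~ (c³/6)·n^{3(1−α)} = (5³/6)·n^{1.5} → ∞; triangles are abundant w.h.p.

E[X] ≈ 51575.30574; in regime p = Θ(1/n^{1/2}) E[X] diverges (above the triangle threshold p ~ 1/n).


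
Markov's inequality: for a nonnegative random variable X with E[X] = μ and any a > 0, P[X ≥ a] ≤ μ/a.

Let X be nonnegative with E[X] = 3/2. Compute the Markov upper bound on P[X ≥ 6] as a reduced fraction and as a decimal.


μ = E[X] = 3/2, a = 6.
Markov: P[X ≥ 6] ≤ μ/a = (3/2)/6 = 1/4.
Numerically: ≈ 0.250.
(Since a = 6 > μ = 1.500, the bound 1/4 is < 1 and informative.)

P[X ≥ 6] ≤ 1/4 ≈ 0.250.


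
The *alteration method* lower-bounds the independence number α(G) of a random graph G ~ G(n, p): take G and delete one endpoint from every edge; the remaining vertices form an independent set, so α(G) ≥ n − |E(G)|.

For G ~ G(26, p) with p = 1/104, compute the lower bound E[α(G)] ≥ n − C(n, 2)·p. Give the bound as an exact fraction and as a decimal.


E[|E(G)|] = C(26, 2)·p = 325 · (1/104) = 25/8.
E[α(G)] ≥ n − E[|E(G)|] = 26 − 25/8 = 183/8.
Numerically: ≈ 22.875.
(This is only a lower bound; the true E[α(G)] may be larger.)

E[α(G)] ≥ 183/8 ≈ 22.875.


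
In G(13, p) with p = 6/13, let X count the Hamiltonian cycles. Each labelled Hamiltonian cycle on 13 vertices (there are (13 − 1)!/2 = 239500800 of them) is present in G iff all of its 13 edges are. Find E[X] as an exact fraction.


K_13 has (13 − 1)!/2 = 239500800 labelled Hamiltonian cycles.
For each such Hamiltonian cycle H, let X_H = 1 if all 13 edges of H are present in G. Then P[X_H = 1] = p^{13} = (6/13)^{13} = 13060694016/302875106592253.
By linearity: E[X] = Σ_H E[X_H] = 239500800 · p^{13} = 239500800 · 13060694016/302875106592253 = 3128046665387212800/302875106592253.
Numerically: E[X] ≈ 1.03e+04.

E[X] = 239500800 · (6/13)^{13} = 3128046665387212800/302875106592253 ≈ 1.03e+04.


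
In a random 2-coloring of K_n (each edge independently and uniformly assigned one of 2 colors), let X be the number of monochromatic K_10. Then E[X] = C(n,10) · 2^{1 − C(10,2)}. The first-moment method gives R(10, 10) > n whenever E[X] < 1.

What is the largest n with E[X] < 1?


We need C(n, 10) · 2^{1 − 45} < 1, i.e. C(n, 10) < 2^{45 − 1} = 17592186044416.
Check values of n near the boundary:
  n = 97: C(97, 10) = 12576469727536; 12576469727536 < 17592186044416? YES
  n = 98: C(98, 10) = 14005614014756; 14005614014756 < 17592186044416? YES
  n = 99: C(99, 10) = 15579278510796; 15579278510796 < 17592186044416? YES
  n = 100: C(100, 10) = 17310309456440; 17310309456440 < 17592186044416? YES
  n = 101: C(101, 10) = 19212541264840; 19212541264840 < 17592186044416? NO
  n = 102: C(102, 10) = 21300860967540; 21300860967540 < 17592186044416? NO
  n = 103: C(103, 10) = 23591276125340; 23591276125340 < 17592186044416? NO
The largest n with C(n, 10) < 17592186044416 is n = 100 (where E[X] = 2163788682055/2199023255552 ≈ 0.98398). Hence R(10, 10) > 100, i.e. R(10, 10) ≥ 101.

Largest n = 100; hence R(10, 10) > 100.


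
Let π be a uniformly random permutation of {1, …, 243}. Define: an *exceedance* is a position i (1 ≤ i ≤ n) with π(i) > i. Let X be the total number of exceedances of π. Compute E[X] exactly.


Write X = Σ_{i=1}^{243} X_i, where X_i = 1_{π(i) > i}.
For each fixed i, π(i) is uniform over {1, …, 243} (marginal of a uniform permutation), so P[π(i) > i] = (n − i)/n. Summing: Σ_{i=1}^{243} (n − i)/n = (0 + 1 + … + 242)/243 = 243(243 − 1)/(2·243) = (243 − 1)/2.
Hence E[X] = Σ_{i=1}^{243} (243 − i)/243 = 121 ≈ 121.00000.

E[X] = 121 = 121.00000.


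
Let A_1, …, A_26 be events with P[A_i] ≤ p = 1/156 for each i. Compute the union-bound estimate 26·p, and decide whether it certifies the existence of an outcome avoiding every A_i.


Union bound: P[∪_{i=1}^{26} A_i] ≤ Σ_i P[A_i] ≤ 26·p = 26·(1/156) = 1/6.
Numerically: 1/6 ≈ 0.1667.
Is 1/6 < 1? YES.
Since P[∪ A_i] ≤ 1/6 < 1, the complement has P[∩ A_i^c] ≥ 1 − 1/6 = 5/6 > 0, so some outcome avoids every A_i.

26·p = 1/6 ≈ 0.1667; existence CERTIFIED by the union bound.


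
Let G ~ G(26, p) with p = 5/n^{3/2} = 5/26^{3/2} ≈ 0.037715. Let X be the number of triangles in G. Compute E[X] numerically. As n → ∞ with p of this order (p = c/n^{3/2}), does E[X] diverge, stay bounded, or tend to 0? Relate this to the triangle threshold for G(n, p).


Number of potential triangles: C(26, 3) = 2600.
Each occurs with probability p³ ≈ (0.037715)³ ≈ 5.3645086e-05.
By linearity: E[X] = C(26, 3)·p³ ≈ 2600 · 5.3645086e-05 ≈ 0.13948.
Since α = 3/2 > 1, p = c/n^{3/2} = o(1/n) is below the triangle threshold p ~ 1/n. Asymptotically E[X] ~ (c³/6)·n^{3(1−α)} = (5³/6)·n^{-1.5} → 0, so by Markov's inequality G has no triangles w.h.p.

E[X] ≈ 0.13948; in regime p = Θ(1/n^{3/2}) E[X] tends to 0 (below the triangle threshold p ~ 1/n).


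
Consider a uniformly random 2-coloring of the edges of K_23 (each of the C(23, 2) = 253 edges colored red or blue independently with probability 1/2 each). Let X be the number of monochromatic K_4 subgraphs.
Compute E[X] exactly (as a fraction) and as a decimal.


Let X = Σ_S X_S over the C(23, 4) = 8855 subsets S of size 4, where X_S = 1 if the K_4 on S is monochromatic.
For a fixed S, the K_4 on S has C(4, 2) = 6 edges. P[all 6 edges red] = (1/2)^6, and likewise for blue, so P[monochromatic] = 2·(1/2)^6 = 2^{1 − 6} = 1/32.
By linearity of expectation: E[X] = C(23, 4) · 2^{1 − 6} = 8855 · 1/32 = 8855/32.
Numerically: E[X] ≈ 276.718750.

E[X] = C(23,4)·2^(1−C(4,2)) = 8855/32 ≈ 276.718750.


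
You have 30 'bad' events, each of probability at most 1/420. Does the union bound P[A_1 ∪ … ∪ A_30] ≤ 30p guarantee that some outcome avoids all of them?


Union bound: P[∪_{i=1}^{30} A_i] ≤ Σ_i P[A_i] ≤ 30·p = 30·(1/420) = 1/14.
Numerically: 1/14 ≈ 0.07143.
Is 1/14 < 1? YES.
Since P[∪ A_i] ≤ 1/14 < 1, the complement has P[∩ A_i^c] ≥ 1 − 1/14 = 13/14 > 0, so some outcome avoids every A_i.

30·p = 1/14 ≈ 0.07143; existence CERTIFIED by the union bound.


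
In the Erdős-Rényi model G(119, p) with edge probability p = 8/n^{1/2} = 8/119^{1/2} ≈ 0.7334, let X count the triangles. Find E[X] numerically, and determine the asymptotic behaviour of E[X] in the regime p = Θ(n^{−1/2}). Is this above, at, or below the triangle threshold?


Number of potential triangles: C(119, 3) = 273819.
Each occurs with probability p³ ≈ (0.7334)³ ≈ 3.944115e-01.
By linearity: E[X] = C(119, 3)·p³ ≈ 273819 · 3.944115e-01 ≈ 107997.3500.
Since α = 1/2 < 1, p = c/n^{1/2} ≫ 1/n is above the triangle threshold p ~ 1/n. Asymptotically E[X] ~ (c³/6)·n^{3(1−α)} = (8³/6)·n^{1.5} → ∞; triangles are abundant w.h.p.

E[X] ≈ 107997.3500; in regime p = Θ(1/n^{1/2}) E[X] diverges (above the triangle threshold p ~ 1/n).


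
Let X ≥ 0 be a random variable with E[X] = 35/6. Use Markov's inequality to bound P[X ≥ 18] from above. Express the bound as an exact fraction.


μ = E[X] = 35/6, a = 18.
Markov: P[X ≥ 18] ≤ μ/a = (35/6)/18 = 35/108.
Numerically: ≈ 0.324074.
(Since a = 18 > μ = 5.833333, the bound 35/108 is < 1 and informative.)

P[X ≥ 18] ≤ 35/108 ≈ 0.324074.


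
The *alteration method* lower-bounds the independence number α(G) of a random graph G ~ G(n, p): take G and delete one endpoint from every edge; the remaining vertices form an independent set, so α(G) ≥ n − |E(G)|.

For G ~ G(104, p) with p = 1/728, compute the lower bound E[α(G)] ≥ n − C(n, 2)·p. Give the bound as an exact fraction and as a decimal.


E[|E(G)|] = C(104, 2)·p = 5356 · (1/728) = 103/14.
E[α(G)] ≥ n − E[|E(G)|] = 104 − 103/14 = 1353/14.
Numerically: ≈ 96.643.
(This is only a lower bound; the true E[α(G)] may be larger.)

E[α(G)] ≥ 1353/14 ≈ 96.643.


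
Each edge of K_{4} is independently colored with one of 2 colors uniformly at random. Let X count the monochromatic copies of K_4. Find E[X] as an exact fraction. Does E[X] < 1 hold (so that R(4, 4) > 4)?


E[X] = C(4, 4) · 2^{1 − 6} = 1 · 2^{−5} = 1/32.
As a reduced fraction: E[X] = 1/32 ≈ 0.03125.
Is E[X] < 1? YES.
Since E[X] < 1, there exists a 2-coloring of K_{4} with no monochromatic K_4; hence R(4, 4) > 4.

E[X] = 1/32 ≈ 0.03125; E[X] < 1, so R(4, 4) > 4.


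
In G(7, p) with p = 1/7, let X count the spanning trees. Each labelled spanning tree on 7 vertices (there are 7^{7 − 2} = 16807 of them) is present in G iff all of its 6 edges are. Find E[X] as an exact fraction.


K_7 has 7^{7 − 2} = 16807 labelled spanning trees.
For each such spanning tree H, let X_H = 1 if all 6 edges of H are present in G. Then P[X_H = 1] = p^{6} = (1/7)^{6} = 1/117649.
By linearity of expectation: E[X] = Σ_H E[X_H] = 16807 · p^{6} = 16807 · 1/117649 = 1/7.
Numerically: E[X] ≈ 0.1429.

E[X] = 16807 · (1/7)^{6} = 1/7 ≈ 0.1429.


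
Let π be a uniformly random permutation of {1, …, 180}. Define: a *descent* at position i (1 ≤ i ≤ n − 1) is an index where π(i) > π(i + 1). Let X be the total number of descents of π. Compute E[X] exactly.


Write X = Σ X_I over i = 1, …, 179, with X_I the indicator of one descent.
There are 179 indicators.
For each fixed i, the pair (π(i), π(i+1)) is a uniformly random ordered pair of distinct values from {1, …, 180}; by symmetry P[π(i) > π(i+1)] = 1/2.
By linearity: E[X] = 179 · (1/2) = (180 − 1) · (1/2) = 179/2 ≈ 89.500.

E[X] = 179/2 = 89.500.


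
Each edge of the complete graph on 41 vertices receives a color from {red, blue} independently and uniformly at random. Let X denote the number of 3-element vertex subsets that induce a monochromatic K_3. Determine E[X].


Let X = Σ_S X_S over the C(41, 3) = 10660 subsets S of size 3, where X_S = 1 if the K_3 on S is monochromatic.
For a fixed S, the K_3 on S has C(3, 2) = 3 edges. P[all 3 edges red] = (1/2)^3, and likewise for blue, so P[monochromatic] = 2·(1/2)^3 = 2^{1 − 3} = 1/4.
By linearity: E[X] = C(41, 3) · 2^{1 − 3} = 10660 · 1/4 = 2665.
Numerically: E[X] ≈ 2665.0000.

E[X] = C(41,3)·2^(1−C(3,2)) = 2665 ≈ 2665.0000.


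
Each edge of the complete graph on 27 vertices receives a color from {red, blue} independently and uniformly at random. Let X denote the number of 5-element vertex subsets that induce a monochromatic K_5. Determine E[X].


Let X = Σ_S X_S over the C(27, 5) = 80730 subsets S of size 5, where X_S = 1 if the K_5 on S is monochromatic.
For a fixed S, the K_5 on S has C(5, 2) = 10 edges. P[all 10 edges red] = (1/2)^10, and likewise for blue, so P[monochromatic] = 2·(1/2)^10 = 2^{1 − 10} = 1/512.
By linearity: E[X] = C(27, 5) · 2^{1 − 10} = 80730 · 1/512 = 40365/256.
Numerically: E[X] ≈ 157.6758.

E[X] = C(27,5)·2^(1−C(5,2)) = 40365/256 ≈ 157.6758.


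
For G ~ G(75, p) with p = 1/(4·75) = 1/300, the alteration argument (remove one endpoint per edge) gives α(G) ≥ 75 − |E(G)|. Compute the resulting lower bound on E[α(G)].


E[|E(G)|] = C(75, 2)·p = 2775 · (1/300) = 37/4.
E[α(G)] ≥ n − E[|E(G)|] = 75 − 37/4 = 263/4.
Numerically: ≈ 65.750000.
(This is only a lower bound; the true E[α(G)] may be larger.)

E[α(G)] ≥ 263/4 ≈ 65.750000.


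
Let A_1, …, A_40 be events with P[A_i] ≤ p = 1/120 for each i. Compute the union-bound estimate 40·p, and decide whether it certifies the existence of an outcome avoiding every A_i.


Union bound: P[∪_{i=1}^{40} A_i] ≤ Σ_i P[A_i] ≤ 40·p = 40·(1/120) = 1/3.
Numerically: 1/3 ≈ 0.33333.
Is 1/3 < 1? YES.
Since P[∪ A_i] ≤ 1/3 < 1, the complement has P[∩ A_i^c] ≥ 1 − 1/3 = 2/3 > 0, so some outcome avoids every A_i.

40·p = 1/3 ≈ 0.33333; existence CERTIFIED by the union bound.


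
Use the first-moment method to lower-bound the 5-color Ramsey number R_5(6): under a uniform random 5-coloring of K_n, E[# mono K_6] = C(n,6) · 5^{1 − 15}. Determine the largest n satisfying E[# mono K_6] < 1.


We need C(n, 6) · 5^{1 − 15} < 1, i.e. C(n, 6) < 5^{15 − 1} = 6103515625.
Check values of n near the boundary:
  n = 127: C(127, 6) = 5169379425; 5169379425 < 6103515625? YES
  n = 128: C(128, 6) = 5423611200; 5423611200 < 6103515625? YES
  n = 129: C(129, 6) = 5688177600; 5688177600 < 6103515625? YES
  n = 130: C(130, 6) = 5963412000; 5963412000 < 6103515625? YES
  n = 131: C(131, 6) = 6249655776; 6249655776 < 6103515625? NO
  n = 132: C(132, 6) = 6547258432; 6547258432 < 6103515625? NO
The largest n with C(n, 6) < 6103515625 is n = 130 (where E[X] = 47707296/48828125 ≈ 0.977045). Hence R_5(6) > 130, i.e. R_5(6) ≥ 131.

Largest n = 130; hence R_5(6) > 130.


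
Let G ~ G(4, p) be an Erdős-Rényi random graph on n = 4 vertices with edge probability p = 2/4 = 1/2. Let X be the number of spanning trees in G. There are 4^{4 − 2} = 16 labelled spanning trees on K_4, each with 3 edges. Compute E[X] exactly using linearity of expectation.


K_4 has 4^{4 − 2} = 16 labelled spanning trees.
For each such spanning tree H, let X_H = 1 if all 3 edges of H are present in G. Then P[X_H = 1] = p^{3} = (1/2)^{3} = 1/8.
By linearity of expectation: E[X] = Σ_H E[X_H] = 16 · p^{3} = 16 · 1/8 = 2.
Numerically: E[X] ≈ 2.

E[X] = 16 · (1/2)^{3} = 2 ≈ 2.


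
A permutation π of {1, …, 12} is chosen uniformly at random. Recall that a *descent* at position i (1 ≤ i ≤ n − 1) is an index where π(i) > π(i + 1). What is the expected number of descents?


Write X = Σ X_I over i = 1, …, 11, with X_I the indicator of one descent.
There are 11 indicators.
For each fixed i, the pair (π(i), π(i+1)) is a uniformly random ordered pair of distinct values from {1, …, 12}; by symmetry P[π(i) > π(i+1)] = 1/2.
By linearity: E[X] = 11 · (1/2) = (12 − 1) · (1/2) = 11/2 ≈ 5.500000.

E[X] = 11/2 = 5.500000.


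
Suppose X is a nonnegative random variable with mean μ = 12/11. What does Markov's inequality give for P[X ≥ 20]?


μ = E[X] = 12/11, a = 20.
Markov: P[X ≥ 20] ≤ μ/a = (12/11)/20 = 3/55.
Numerically: ≈ 0.05455.
(Since a = 20 > μ = 1.09091, the bound 3/55 is < 1 and informative.)

P[X ≥ 20] ≤ 3/55 ≈ 0.05455.


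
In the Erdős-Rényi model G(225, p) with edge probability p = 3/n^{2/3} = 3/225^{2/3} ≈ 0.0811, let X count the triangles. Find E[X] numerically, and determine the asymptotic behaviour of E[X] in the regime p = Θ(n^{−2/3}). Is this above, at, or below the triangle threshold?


Number of potential triangles: C(225, 3) = 1873200.
Each occurs with probability p³ ≈ (0.0811)³ ≈ 5.333333e-04.
By linearity: E[X] = C(225, 3)·p³ ≈ 1873200 · 5.333333e-04 ≈ 999.0400.
Since α = 2/3 < 1, p = c/n^{2/3} ≫ 1/n is above the triangle threshold p ~ 1/n. Asymptotically E[X] ~ (c³/6)·n^{3(1−α)} = (3³/6)·n^{1} → ∞; triangles are abundant w.h.p.

E[X] ≈ 999.0400; in regime p = Θ(1/n^{2/3}) E[X] diverges (above the triangle threshold p ~ 1/n).


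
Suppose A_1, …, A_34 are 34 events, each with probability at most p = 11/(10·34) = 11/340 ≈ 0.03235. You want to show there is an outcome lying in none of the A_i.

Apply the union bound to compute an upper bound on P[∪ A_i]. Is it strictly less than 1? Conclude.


Union bound: P[∪_{i=1}^{34} A_i] ≤ Σ_i P[A_i] ≤ 34·p = 34·(11/340) = 11/10.
Numerically: 11/10 ≈ 1.10000.
Is 11/10 < 1? NO.
Since the bound 11/10 is ≥ 1, the union bound is uninformative here; it does NOT by itself certify existence.

34·p = 11/10 ≈ 1.10000; existence NOT certified by the union bound.


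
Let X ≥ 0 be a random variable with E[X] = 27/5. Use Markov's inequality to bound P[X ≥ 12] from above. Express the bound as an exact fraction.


μ = E[X] = 27/5, a = 12.
Markov: P[X ≥ 12] ≤ μ/a = (27/5)/12 = 9/20.
Numerically: ≈ 0.4500.
(Since a = 12 > μ = 5.4000, the bound 9/20 is < 1 and informative.)

P[X ≥ 12] ≤ 9/20 ≈ 0.4500.


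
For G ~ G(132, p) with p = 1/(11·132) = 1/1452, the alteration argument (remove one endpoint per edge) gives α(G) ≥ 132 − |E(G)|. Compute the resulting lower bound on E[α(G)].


E[|E(G)|] = C(132, 2)·p = 8646 · (1/1452) = 131/22.
E[α(G)] ≥ n − E[|E(G)|] = 132 − 131/22 = 2773/22.
Numerically: ≈ 126.04545.
(This is only a lower bound; the true E[α(G)] may be larger.)

E[α(G)] ≥ 2773/22 ≈ 126.04545.


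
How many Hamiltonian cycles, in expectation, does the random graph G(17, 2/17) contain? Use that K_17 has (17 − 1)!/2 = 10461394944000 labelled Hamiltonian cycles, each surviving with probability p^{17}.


K_17 has (17 − 1)!/2 = 10461394944000 labelled Hamiltonian cycles.
For each such Hamiltonian cycle H, let X_H = 1 if all 17 edges of H are present in G. Then P[X_H = 1] = p^{17} = (2/17)^{17} = 131072/827240261886336764177.
By linearity of expectation: E[X] = Σ_H E[X_H] = 10461394944000 · p^{17} = 10461394944000 · 131072/827240261886336764177 = 1371195958099968000/827240261886336764177.
Numerically: E[X] ≈ 0.00166.

E[X] = 10461394944000 · (2/17)^{17} = 1371195958099968000/827240261886336764177 ≈ 0.00166.


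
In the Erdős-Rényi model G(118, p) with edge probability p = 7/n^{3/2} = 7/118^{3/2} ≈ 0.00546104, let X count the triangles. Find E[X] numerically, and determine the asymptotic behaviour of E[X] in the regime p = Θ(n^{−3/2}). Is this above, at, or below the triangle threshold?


Number of potential triangles: C(118, 3) = 266916.
Each occurs with probability p³ ≈ (0.00546104)³ ≈ 1.62863996e-07.
By linearity: E[X] = C(118, 3)·p³ ≈ 266916 · 1.62863996e-07 ≈ 0.043471.
Since α = 3/2 > 1, p = c/n^{3/2} = o(1/n) is below the triangle threshold p ~ 1/n. Asymptotically E[X] ~ (c³/6)·n^{3(1−α)} = (7³/6)·n^{-1.5} → 0, so by Markov's inequality G has no triangles w.h.p.

E[X] ≈ 0.043471; in regime p = Θ(1/n^{3/2}) E[X] tends to 0 (below the triangle threshold p ~ 1/n).


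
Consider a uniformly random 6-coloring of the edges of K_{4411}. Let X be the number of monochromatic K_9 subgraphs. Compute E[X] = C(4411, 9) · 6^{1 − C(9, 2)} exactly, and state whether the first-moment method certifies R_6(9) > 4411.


E[X] = C(4411, 9) · 6^{1 − 36} = 1727920475134582415883601405 · 6^{−35} = 1727920475134582415883601405/1719070799748422591028658176.
As a reduced fraction: E[X] = 1727920475134582415883601405/1719070799748422591028658176 ≈ 1.0051479.
Is E[X] < 1? NO.
Since E[X] ≥ 1, the first-moment bound is inconclusive at n = 4411; it does NOT by itself certify R_6(9) > 4411.

E[X] = 1727920475134582415883601405/1719070799748422591028658176 ≈ 1.0051479; E[X] ≥ 1; first-moment method inconclusive here.


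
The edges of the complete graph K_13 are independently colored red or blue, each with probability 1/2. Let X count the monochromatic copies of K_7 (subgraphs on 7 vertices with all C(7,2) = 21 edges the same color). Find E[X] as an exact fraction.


Let X = Σ_S X_S over the C(13, 7) = 1716 subsets S of size 7, where X_S = 1 if the K_7 on S is monochromatic.
For a fixed S, the K_7 on S has C(7, 2) = 21 edges. P[all 21 edges red] = (1/2)^21, and likewise for blue, so P[monochromatic] = 2·(1/2)^21 = 2^{1 − 21} = 1/1048576.
By linearity of expectation: E[X] = C(13, 7) · 2^{1 − 21} = 1716 · 1/1048576 = 429/262144.
Numerically: E[X] ≈ 0.0016.

E[X] = C(13,7)·2^(1−C(7,2)) = 429/262144 ≈ 0.0016.


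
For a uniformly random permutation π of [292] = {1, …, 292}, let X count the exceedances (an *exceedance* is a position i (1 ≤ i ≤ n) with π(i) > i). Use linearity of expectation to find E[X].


Write X = Σ_{i=1}^{292} X_i, where X_i = 1_{π(i) > i}.
For each fixed i, π(i) is uniform over {1, …, 292} (marginal of a uniform permutation), so P[π(i) > i] = (n − i)/n. Summing: Σ_{i=1}^{292} (n − i)/n = (0 + 1 + … + 291)/292 = 292(292 − 1)/(2·292) = (292 − 1)/2.
Hence E[X] = Σ_{i=1}^{292} (292 − i)/292 = 291/2 ≈ 145.500000.

E[X] = 291/2 = 145.500000.


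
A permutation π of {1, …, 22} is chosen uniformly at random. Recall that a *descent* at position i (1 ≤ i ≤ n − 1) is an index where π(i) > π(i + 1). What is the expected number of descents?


Write X = Σ X_I over i = 1, …, 21, with X_I the indicator of one descent.
There are 21 indicators.
For each fixed i, the pair (π(i), π(i+1)) is a uniformly random ordered pair of distinct values from {1, …, 22}; by symmetry P[π(i) > π(i+1)] = 1/2.
By linearity: E[X] = 21 · (1/2) = (22 − 1) · (1/2) = 21/2 ≈ 10.50000.

E[X] = 21/2 = 10.50000.


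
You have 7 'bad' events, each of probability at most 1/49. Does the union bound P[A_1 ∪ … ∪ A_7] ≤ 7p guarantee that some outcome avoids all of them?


Union bound: P[∪_{i=1}^{7} A_i] ≤ Σ_i P[A_i] ≤ 7·p = 7·(1/49) = 1/7.
Numerically: 1/7 ≈ 0.142857.
Is 1/7 < 1? YES.
Since P[∪ A_i] ≤ 1/7 < 1, the complement has P[∩ A_i^c] ≥ 1 − 1/7 = 6/7 > 0, so some outcome avoids every A_i.

7·p = 1/7 ≈ 0.142857; existence CERTIFIED by the union bound.


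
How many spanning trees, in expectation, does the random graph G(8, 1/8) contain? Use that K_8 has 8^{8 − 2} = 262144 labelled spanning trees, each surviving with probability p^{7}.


K_8 has 8^{8 − 2} = 262144 labelled spanning trees.
For each such spanning tree H, let X_H = 1 if all 7 edges of H are present in G. Then P[X_H = 1] = p^{7} = (1/8)^{7} = 1/2097152.
Summing the indicators: E[X] = Σ_H E[X_H] = 262144 · p^{7} = 262144 · 1/2097152 = 1/8.
Numerically: E[X] ≈ 0.125.

E[X] = 262144 · (1/8)^{7} = 1/8 ≈ 0.125.


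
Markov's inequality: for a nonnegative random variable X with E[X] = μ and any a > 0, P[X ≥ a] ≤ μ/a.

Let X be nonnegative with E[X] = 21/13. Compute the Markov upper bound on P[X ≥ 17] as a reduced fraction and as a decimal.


μ = E[X] = 21/13, a = 17.
Markov: P[X ≥ 17] ≤ μ/a = (21/13)/17 = 21/221.
Numerically: ≈ 0.095023.
(Since a = 17 > μ = 1.615385, the bound 21/221 is < 1 and informative.)

P[X ≥ 17] ≤ 21/221 ≈ 0.095023.


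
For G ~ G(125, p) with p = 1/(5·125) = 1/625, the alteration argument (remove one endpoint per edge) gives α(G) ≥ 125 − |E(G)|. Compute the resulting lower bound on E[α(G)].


E[|E(G)|] = C(125, 2)·p = 7750 · (1/625) = 62/5.
E[α(G)] ≥ n − E[|E(G)|] = 125 − 62/5 = 563/5.
Numerically: ≈ 112.600.
(This is only a lower bound; the true E[α(G)] may be larger.)

E[α(G)] ≥ 563/5 ≈ 112.600.


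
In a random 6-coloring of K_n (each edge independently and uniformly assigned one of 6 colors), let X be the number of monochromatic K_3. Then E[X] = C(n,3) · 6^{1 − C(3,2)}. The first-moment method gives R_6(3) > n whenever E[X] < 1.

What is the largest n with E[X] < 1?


We need C(n, 3) · 6^{1 − 3} < 1, i.e. C(n, 3) < 6^{3 − 1} = 36.
Check values of n near the boundary:
  n = 6: C(6, 3) = 20; 20 < 36? YES
  n = 7: C(7, 3) = 35; 35 < 36? YES
  n = 8: C(8, 3) = 56; 56 < 36? NO
  n = 9: C(9, 3) = 84; 84 < 36? NO
The largest n with C(n, 3) < 36 is n = 7 (where E[X] = 35/36 ≈ 0.972). Hence R_6(3) > 7, i.e. R_6(3) ≥ 8.

Largest n = 7; hence R_6(3) > 7.


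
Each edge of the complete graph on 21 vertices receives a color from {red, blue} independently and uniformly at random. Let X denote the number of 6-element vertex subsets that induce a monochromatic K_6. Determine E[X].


Let X = Σ_S X_S over the C(21, 6) = 54264 subsets S of size 6, where X_S = 1 if the K_6 on S is monochromatic.
For a fixed S, the K_6 on S has C(6, 2) = 15 edges. P[all 15 edges red] = (1/2)^15, and likewise for blue, so P[monochromatic] = 2·(1/2)^15 = 2^{1 − 15} = 1/16384.
Summing: E[X] = C(21, 6) · 2^{1 − 15} = 54264 · 1/16384 = 6783/2048.
Numerically: E[X] ≈ 3.3120.

E[X] = C(21,6)·2^(1−C(6,2)) = 6783/2048 ≈ 3.3120.


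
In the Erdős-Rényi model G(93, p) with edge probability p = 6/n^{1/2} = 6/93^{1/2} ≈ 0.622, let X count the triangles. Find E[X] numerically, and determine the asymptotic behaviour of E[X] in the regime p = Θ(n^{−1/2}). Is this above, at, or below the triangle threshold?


Number of potential triangles: C(93, 3) = 129766.
Each occurs with probability p³ ≈ (0.622)³ ≈ 2.40840e-01.
By linearity: E[X] = C(93, 3)·p³ ≈ 129766 · 2.40840e-01 ≈ 31252.895.
Since α = 1/2 < 1, p = c/n^{1/2} ≫ 1/n is above the triangle threshold p ~ 1/n. Asymptotically E[X] ~ (c³/6)·n^{3(1−α)} = (6³/6)·n^{1.5} → ∞; triangles are abundant w.h.p.

E[X] ≈ 31252.895; in regime p = Θ(1/n^{1/2}) E[X] diverges (above the triangle threshold p ~ 1/n).


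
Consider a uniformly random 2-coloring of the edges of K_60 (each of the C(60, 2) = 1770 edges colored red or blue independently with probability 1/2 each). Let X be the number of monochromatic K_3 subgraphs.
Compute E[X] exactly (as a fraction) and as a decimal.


Let X = Σ_S X_S over the C(60, 3) = 34220 subsets S of size 3, where X_S = 1 if the K_3 on S is monochromatic.
For a fixed S, the K_3 on S has C(3, 2) = 3 edges. P[all 3 edges red] = (1/2)^3, and likewise for blue, so P[monochromatic] = 2·(1/2)^3 = 2^{1 − 3} = 1/4.
Summing: E[X] = C(60, 3) · 2^{1 − 3} = 34220 · 1/4 = 8555.
Numerically: E[X] ≈ 8555.000.

E[X] = C(60,3)·2^(1−C(3,2)) = 8555 ≈ 8555.000.


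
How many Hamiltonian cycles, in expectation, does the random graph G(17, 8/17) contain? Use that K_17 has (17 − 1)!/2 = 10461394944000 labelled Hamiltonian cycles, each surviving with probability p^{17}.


K_17 has (17 − 1)!/2 = 10461394944000 labelled Hamiltonian cycles.
For each such Hamiltonian cycle H, let X_H = 1 if all 17 edges of H are present in G. Then P[X_H = 1] = p^{17} = (8/17)^{17} = 2251799813685248/827240261886336764177.
Summing the indicators: E[X] = Σ_H E[X_H] = 10461394944000 · p^{17} = 10461394944000 · 2251799813685248/827240261886336764177 = 23556967185786995434586112000/827240261886336764177.
Numerically: E[X] ≈ 2.848e+07.

E[X] = 10461394944000 · (8/17)^{17} = 23556967185786995434586112000/827240261886336764177 ≈ 2.848e+07.


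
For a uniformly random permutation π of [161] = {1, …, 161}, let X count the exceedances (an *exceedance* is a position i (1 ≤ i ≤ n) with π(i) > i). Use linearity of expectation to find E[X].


Write X = Σ_{i=1}^{161} X_i, where X_i = 1_{π(i) > i}.
For each fixed i, π(i) is uniform over {1, …, 161} (marginal of a uniform permutation), so P[π(i) > i] = (n − i)/n. Summing: Σ_{i=1}^{161} (n − i)/n = (0 + 1 + … + 160)/161 = 161(161 − 1)/(2·161) = (161 − 1)/2.
Hence E[X] = Σ_{i=1}^{161} (161 − i)/161 = 80 ≈ 80.000000.

E[X] = 80 = 80.000000.


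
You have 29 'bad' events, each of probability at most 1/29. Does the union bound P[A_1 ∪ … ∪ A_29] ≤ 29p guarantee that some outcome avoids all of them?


Union bound: P[∪_{i=1}^{29} A_i] ≤ Σ_i P[A_i] ≤ 29·p = 29·(1/29) = 1.
Numerically: 1 ≈ 1.0000.
Is 1 < 1? NO.
Since the bound 1 is ≥ 1, the union bound is uninformative here; it does NOT by itself certify existence.

29·p = 1 ≈ 1.0000; existence NOT certified by the union bound.


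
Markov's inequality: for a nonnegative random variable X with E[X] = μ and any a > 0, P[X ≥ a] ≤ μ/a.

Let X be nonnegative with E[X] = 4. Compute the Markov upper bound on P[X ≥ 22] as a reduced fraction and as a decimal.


μ = E[X] = 4, a = 22.
Markov: P[X ≥ 22] ≤ μ/a = (4)/22 = 2/11.
Numerically: ≈ 0.18182.
(Since a = 22 > μ = 4.00000, the bound 2/11 is < 1 and informative.)

P[X ≥ 22] ≤ 2/11 ≈ 0.18182.


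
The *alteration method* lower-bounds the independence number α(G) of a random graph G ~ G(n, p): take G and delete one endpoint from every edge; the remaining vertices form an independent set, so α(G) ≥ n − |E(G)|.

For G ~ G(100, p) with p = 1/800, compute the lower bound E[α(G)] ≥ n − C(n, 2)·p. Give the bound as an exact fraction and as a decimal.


E[|E(G)|] = C(100, 2)·p = 4950 · (1/800) = 99/16.
E[α(G)] ≥ n − E[|E(G)|] = 100 − 99/16 = 1501/16.
Numerically: ≈ 93.8125.
(This is only a lower bound; the true E[α(G)] may be larger.)

E[α(G)] ≥ 1501/16 ≈ 93.8125.


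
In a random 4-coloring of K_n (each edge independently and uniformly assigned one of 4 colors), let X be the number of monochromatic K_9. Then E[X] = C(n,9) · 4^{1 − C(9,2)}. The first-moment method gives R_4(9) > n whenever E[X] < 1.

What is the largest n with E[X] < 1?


We need C(n, 9) · 4^{1 − 36} < 1, i.e. C(n, 9) < 4^{36 − 1} = 1180591620717411303424.
Check values of n near the boundary:
  n = 912: C(912, 9) = 1156095740032081475120; 1156095740032081475120 < 1180591620717411303424? YES
  n = 913: C(913, 9) = 1167605542753639808390; 1167605542753639808390 < 1180591620717411303424? YES
  n = 914: C(914, 9) = 1179217089587653905932; 1179217089587653905932 < 1180591620717411303424? YES
  n = 915: C(915, 9) = 1190931166636537885130; 1190931166636537885130 < 1180591620717411303424? NO
  n = 916: C(916, 9) = 1202748565202942340440; 1202748565202942340440 < 1180591620717411303424? NO
The largest n with C(n, 9) < 1180591620717411303424 is n = 914 (where E[X] = 294804272396913476483/295147905179352825856 ≈ 0.9988). Hence R_4(9) > 914, i.e. R_4(9) ≥ 915.

Largest n = 914; hence R_4(9) > 914.


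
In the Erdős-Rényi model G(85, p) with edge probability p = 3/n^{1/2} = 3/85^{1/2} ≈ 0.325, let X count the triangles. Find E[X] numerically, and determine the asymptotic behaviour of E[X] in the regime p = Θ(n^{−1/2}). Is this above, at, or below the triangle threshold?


Number of potential triangles: C(85, 3) = 98770.
Each occurs with probability p³ ≈ (0.325)³ ≈ 3.44537e-02.
By linearity: E[X] = C(85, 3)·p³ ≈ 98770 · 3.44537e-02 ≈ 3402.988.
Since α = 1/2 < 1, p = c/n^{1/2} ≫ 1/n is above the triangle threshold p ~ 1/n. Asymptotically E[X] ~ (c³/6)·n^{3(1−α)} = (3³/6)·n^{1.5} → ∞; triangles are abundant w.h.p.

E[X] ≈ 3402.988; in regime p = Θ(1/n^{1/2}) E[X] diverges (above the triangle threshold p ~ 1/n).


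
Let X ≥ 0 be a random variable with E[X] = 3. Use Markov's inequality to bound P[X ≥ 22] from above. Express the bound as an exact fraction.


μ = E[X] = 3, a = 22.
Markov: P[X ≥ 22] ≤ μ/a = (3)/22 = 3/22.
Numerically: ≈ 0.13636.
(Since a = 22 > μ = 3.00000, the bound 3/22 is < 1 and informative.)

P[X ≥ 22] ≤ 3/22 ≈ 0.13636.
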